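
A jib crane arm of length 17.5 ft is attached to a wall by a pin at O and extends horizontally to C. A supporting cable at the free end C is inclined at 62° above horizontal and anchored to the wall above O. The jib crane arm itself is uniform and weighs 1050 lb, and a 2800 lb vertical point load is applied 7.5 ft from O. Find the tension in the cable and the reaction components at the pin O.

ΣM about O: T·sin62°·17.5 − 1050·8.75 − 2800·7.5 = 0 → T = 30187.5/(17.5·0.882948) = 1953.68 ≈ 1954 lb.
ΣF_x = 0: O_x − T·cos62° = 0 → O_x = 1953.68 × 0.469472 = 917.2 lb.
ΣF_y = 0: O_y + T·sin62° − 1050 − 2800 = 0 → O_y = 3850 − 1953.68 × 0.882948 = 2125 lb.

T = 1954 lb, O_x = 917.2 lb, O_y = 2125 lb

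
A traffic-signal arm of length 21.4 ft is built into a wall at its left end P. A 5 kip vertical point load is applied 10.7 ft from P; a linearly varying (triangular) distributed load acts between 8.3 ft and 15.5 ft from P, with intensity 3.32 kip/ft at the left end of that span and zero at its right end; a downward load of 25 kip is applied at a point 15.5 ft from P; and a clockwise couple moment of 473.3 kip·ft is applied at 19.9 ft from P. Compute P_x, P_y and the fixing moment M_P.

P_x = 0, P_y = 41.95 kip, M_P = 1042 kip·ft

Resultant of the triangular load: ½ × 3.32 × 7.2 = 11.952 kip, acting at 10.7 ft from P (one-third of the span from the peak).
ΣF_x = 0: P_x = 0.
ΣF_y = 0: P_y − 5 − ½·3.32·7.2 − 25 = 0 → P_y = 41.95 kip.
ΣM about P: M_P − 5·10.7 − (½·3.32·7.2)·10.7 − 25·15.5 − 473.3 = 0 → M_P = 1042 kip·ft.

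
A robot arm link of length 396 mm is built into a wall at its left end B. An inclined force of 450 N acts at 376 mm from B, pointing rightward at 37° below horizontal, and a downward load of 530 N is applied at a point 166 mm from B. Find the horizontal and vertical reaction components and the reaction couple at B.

ΣF_x = 0: B_x + 450·cos37° = 0 → B_x = -359.4 N.
ΣF_y = 0: B_y − 450·sin37° − 530 = 0 → B_y = 800.8 N.
ΣM about B: M_B − 450·sin37°·376 − 530·166 = 0 → M_B = 189800 N·mm.

B_x = -359.4 N, B_y = 800.8 N, M_B = 189800 N·mm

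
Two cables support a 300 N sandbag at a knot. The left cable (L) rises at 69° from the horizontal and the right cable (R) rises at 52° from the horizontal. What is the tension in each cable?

T_L = 215.5 N, T_R = 125.4 N

ΣF_x = 0: −T_L·cos69° + T_R·cos52° = 0 → T_R = 0.582086·T_L.
ΣF_y = 0: T_L·sin69° + T_R·sin52° = 300.
Substitute: T_L·(0.93358 + 0.582086·0.788011) = 300 → T_L = 215.475 ≈ 215.5 N.
Then T_R = 0.582086 × 215.475 = 125.4 N.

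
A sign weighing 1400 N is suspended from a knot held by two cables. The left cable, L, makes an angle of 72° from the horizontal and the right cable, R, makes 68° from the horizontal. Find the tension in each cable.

ΣF_x = 0: −T_L·cos72° + T_R·cos68° = 0 → T_R = 0.824911·T_L.
ΣF_y = 0: T_L·sin72° + T_R·sin68° = 1400.
Substitute: T_L·(0.951057 + 0.824911·0.927184) = 1400 → T_L = 815.898 ≈ 815.9 N.
Then T_R = 0.824911 × 815.898 = 673.0 N.

T_L = 815.9 N, T_R = 673.0 N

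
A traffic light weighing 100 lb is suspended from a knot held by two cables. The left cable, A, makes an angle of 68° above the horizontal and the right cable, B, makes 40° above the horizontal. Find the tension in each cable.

T_A = 80.55 lb, T_B = 39.39 lb

ΣF_x = 0: −T_A·cos68° + T_B·cos40° = 0 → T_B = 0.489014·T_A.
ΣF_y = 0: T_A·sin68° + T_B·sin40° = 100.
Substitute: T_A·(0.927184 + 0.489014·0.642788) = 100 → T_A = 80.5467 ≈ 80.55 lb.
Then T_B = 0.489014 × 80.5467 = 39.39 lb.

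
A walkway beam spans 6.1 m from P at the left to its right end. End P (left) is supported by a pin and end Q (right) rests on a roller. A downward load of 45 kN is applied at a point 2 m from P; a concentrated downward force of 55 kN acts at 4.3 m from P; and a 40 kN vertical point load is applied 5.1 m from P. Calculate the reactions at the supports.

P_x = 0, P_y = 53.03 kN, Q_y = 86.97 kN

Moments about P: Q_y·6.1 − 45·2 − 55·4.3 − 40·5.1 = 0 → Q_y = 530.5/6.1 = 86.9672 ≈ 86.97 kN.
ΣF_y = 0: P_y + 86.9672 − 45 − 55 − 40 = 0 → P_y = 53.03 kN.
ΣF_x = 0: no horizontal applied forces, so P_x = 0.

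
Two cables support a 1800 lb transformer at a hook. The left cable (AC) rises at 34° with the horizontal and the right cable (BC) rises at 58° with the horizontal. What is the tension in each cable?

ΣF_x = 0: −T_AC·cos34° + T_BC·cos58° = 0 → T_BC = 1.56446·T_AC.
ΣF_y = 0: T_AC·sin34° + T_BC·sin58° = 1800.
Substitute: T_AC·(0.559193 + 1.56446·0.848048) = 1800 → T_AC = 954.436 ≈ 954.4 lb.
Then T_BC = 1.56446 × 954.436 = 1493 lb.

T_AC = 954.4 lb, T_BC = 1493 lb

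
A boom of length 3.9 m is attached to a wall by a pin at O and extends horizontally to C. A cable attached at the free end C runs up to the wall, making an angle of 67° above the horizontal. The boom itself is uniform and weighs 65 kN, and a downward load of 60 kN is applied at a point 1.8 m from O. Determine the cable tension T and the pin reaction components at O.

ΣM about O: T·sin67°·3.9 − 65·1.95 − 60·1.8 = 0 → T = 234.75/(3.9·0.920505) = 65.3905 ≈ 65.39 kN.
ΣF_x = 0: O_x − T·cos67° = 0 → O_x = 65.3905 × 0.390731 = 25.55 kN.
ΣF_y = 0: O_y + T·sin67° − 65 − 60 = 0 → O_y = 125 − 65.3905 × 0.920505 = 64.81 kN.

T = 65.39 kN, O_x = 25.55 kN, O_y = 64.81 kN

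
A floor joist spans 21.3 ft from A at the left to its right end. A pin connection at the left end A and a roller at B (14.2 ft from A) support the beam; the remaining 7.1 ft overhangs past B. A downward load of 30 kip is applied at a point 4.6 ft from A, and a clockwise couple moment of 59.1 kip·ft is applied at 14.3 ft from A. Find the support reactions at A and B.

Moments about A: B_y·14.2 − 30·4.6 − 59.1 = 0 → B_y = 197.1/14.2 = 13.8803 ≈ 13.88 kip.
ΣF_y = 0: A_y + 13.8803 − 30 = 0 → A_y = 16.12 kip.
ΣF_x = 0: no horizontal applied forces, so A_x = 0.

A_x = 0, A_y = 16.12 kip, B_y = 13.88 kip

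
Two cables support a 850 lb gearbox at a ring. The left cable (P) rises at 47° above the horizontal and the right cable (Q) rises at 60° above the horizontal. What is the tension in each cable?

T_P = 444.4 lb, T_Q = 606.2 lb

ΣF_x = 0: −T_P·cos47° + T_Q·cos60° = 0 → T_Q = 1.364·T_P.
ΣF_y = 0: T_P·sin47° + T_Q·sin60° = 850.
Substitute: T_P·(0.731354 + 1.364·0.866025) = 850 → T_P = 444.418 ≈ 444.4 lb.
Then T_Q = 1.364 × 444.418 = 606.2 lb.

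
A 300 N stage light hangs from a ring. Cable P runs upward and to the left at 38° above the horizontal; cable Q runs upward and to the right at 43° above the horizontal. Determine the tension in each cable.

T_P = 222.1 N, T_Q = 239.4 N

ΣF_x = 0: −T_P·cos38° + T_Q·cos43° = 0 → T_Q = 1.07747·T_P.
ΣF_y = 0: T_P·sin38° + T_Q·sin43° = 300.
Substitute: T_P·(0.615661 + 1.07747·0.681998) = 300 → T_P = 222.141 ≈ 222.1 N.
Then T_Q = 1.07747 × 222.141 = 239.4 N.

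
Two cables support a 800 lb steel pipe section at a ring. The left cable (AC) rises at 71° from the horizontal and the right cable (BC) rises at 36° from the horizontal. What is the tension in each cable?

T_AC = 676.8 lb, T_BC = 272.4 lb

ΣF_x = 0: −T_AC·cos71° + T_BC·cos36° = 0 → T_BC = 0.402424·T_AC.
ΣF_y = 0: T_AC·sin71° + T_BC·sin36° = 800.
Substitute: T_AC·(0.945519 + 0.402424·0.587785) = 800 → T_AC = 676.786 ≈ 676.8 lb.
Then T_BC = 0.402424 × 676.786 = 272.4 lb.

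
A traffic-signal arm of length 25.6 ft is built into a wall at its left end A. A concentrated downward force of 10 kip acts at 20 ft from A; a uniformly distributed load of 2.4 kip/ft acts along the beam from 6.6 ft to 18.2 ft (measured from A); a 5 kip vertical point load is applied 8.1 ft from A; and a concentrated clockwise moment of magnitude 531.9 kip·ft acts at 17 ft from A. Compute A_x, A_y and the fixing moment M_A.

Resultant of the distributed load: 2.4 × 11.6 = 27.84 kip at 12.4 ft from A.
ΣF_x = 0: A_x = 0.
ΣF_y = 0: A_y − 10 − 2.4·11.6 − 5 = 0 → A_y = 42.84 kip.
ΣM about A: M_A − 10·20 − (2.4·11.6)·12.4 − 5·8.1 − 531.9 = 0 → M_A = 1118 kip·ft.

A_x = 0, A_y = 42.84 kip, M_A = 1118 kip·ft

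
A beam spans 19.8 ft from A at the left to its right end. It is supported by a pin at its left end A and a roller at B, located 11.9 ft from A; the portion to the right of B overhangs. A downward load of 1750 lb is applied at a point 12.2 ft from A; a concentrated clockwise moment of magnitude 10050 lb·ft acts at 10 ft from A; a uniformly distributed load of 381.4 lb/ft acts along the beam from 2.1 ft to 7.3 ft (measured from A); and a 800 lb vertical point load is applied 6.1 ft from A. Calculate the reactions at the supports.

A_x = 0, A_y = 701.2 lb, B_y = 3832 lb

Resultant of the distributed load: 381.4 × 5.2 = 1983.28 lb at 4.7 ft from A.
ΣM about A: B_y·11.9 − 1750·12.2 − 10050 − (381.4·5.2)·4.7 − 800·6.1 = 0 → B_y = 45601.416/11.9 = 3832.05 ≈ 3832 lb.
ΣF_y = 0: A_y + 3832.05 − 1750 − 381.4·5.2 − 800 = 0 → A_y = 701.2 lb.
ΣF_x = 0: no horizontal applied forces, so A_x = 0.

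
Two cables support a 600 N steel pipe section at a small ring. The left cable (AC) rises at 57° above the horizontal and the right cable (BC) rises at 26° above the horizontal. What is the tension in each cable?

T_AC = 543.3 N, T_BC = 329.2 N

ΣF_x = 0: −T_AC·cos57° + T_BC·cos26° = 0 → T_BC = 0.605966·T_AC.
ΣF_y = 0: T_AC·sin57° + T_BC·sin26° = 600.
Substitute: T_AC·(0.838671 + 0.605966·0.438371) = 600 → T_AC = 543.326 ≈ 543.3 N.
Then T_BC = 0.605966 × 543.326 = 329.2 N.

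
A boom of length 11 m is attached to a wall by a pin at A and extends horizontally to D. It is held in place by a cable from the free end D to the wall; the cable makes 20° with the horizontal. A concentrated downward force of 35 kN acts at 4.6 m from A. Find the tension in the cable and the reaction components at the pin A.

ΣM about A: T·sin20°·11 − 35·4.6 = 0 → T = 161/(11·0.34202) = 42.7939 ≈ 42.79 kN.
ΣF_x = 0: A_x − T·cos20° = 0 → A_x = 42.7939 × 0.939693 = 40.21 kN.
ΣF_y = 0: A_y + T·sin20° − 35 = 0 → A_y = 35 − 42.7939 × 0.34202 = 20.36 kN.

T = 42.79 kN, A_x = 40.21 kN, A_y = 20.36 kN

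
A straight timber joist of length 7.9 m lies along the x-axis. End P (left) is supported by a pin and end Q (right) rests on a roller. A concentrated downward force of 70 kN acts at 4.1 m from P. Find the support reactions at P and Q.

P_x = 0, P_y = 33.67 kN, Q_y = 36.33 kN

Taking moments about P: Q_y·7.9 − 70·4.1 = 0 → Q_y = 287/7.9 = 36.3291 ≈ 36.33 kN.
ΣF_y = 0: P_y + 36.3291 − 70 = 0 → P_y = 33.67 kN.
ΣF_x = 0: no horizontal applied forces, so P_x = 0.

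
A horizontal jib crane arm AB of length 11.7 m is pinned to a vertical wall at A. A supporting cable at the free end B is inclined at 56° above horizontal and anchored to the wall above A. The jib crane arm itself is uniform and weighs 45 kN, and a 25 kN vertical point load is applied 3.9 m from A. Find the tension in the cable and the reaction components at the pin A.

ΣM about A: T·sin56°·11.7 − 45·5.85 − 25·3.9 = 0 → T = 360.75/(11.7·0.829038) = 37.1917 ≈ 37.19 kN.
ΣF_x = 0: A_x − T·cos56° = 0 → A_x = 37.1917 × 0.559193 = 20.80 kN.
ΣF_y = 0: A_y + T·sin56° − 45 − 25 = 0 → A_y = 70 − 37.1917 × 0.829038 = 39.17 kN.

T = 37.19 kN, A_x = 20.80 kN, A_y = 39.17 kN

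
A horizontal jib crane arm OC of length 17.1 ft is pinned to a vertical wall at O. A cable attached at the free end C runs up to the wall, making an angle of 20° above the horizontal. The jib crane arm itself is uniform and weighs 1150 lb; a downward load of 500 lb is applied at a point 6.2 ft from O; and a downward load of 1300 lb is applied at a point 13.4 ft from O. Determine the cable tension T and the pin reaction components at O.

ΣM about O: T·sin20°·17.1 − 1150·8.55 − 500·6.2 − 1300·13.4 = 0 → T = 30352.5/(17.1·0.34202) = 5189.75 ≈ 5190 lb.
ΣF_x = 0: O_x − T·cos20° = 0 → O_x = 5189.75 × 0.939693 = 4877 lb.
ΣF_y = 0: O_y + T·sin20° − 1150 − 500 − 1300 = 0 → O_y = 2950 − 5189.75 × 0.34202 = 1175 lb.

T = 5190 lb, O_x = 4877 lb, O_y = 1175 lb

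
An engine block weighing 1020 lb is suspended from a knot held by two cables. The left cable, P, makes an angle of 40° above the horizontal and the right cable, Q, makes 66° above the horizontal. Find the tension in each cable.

T_P = 431.6 lb, T_Q = 812.9 lb

ΣF_x = 0: −T_P·cos40° + T_Q·cos66° = 0 → T_Q = 1.88339·T_P.
ΣF_y = 0: T_P·sin40° + T_Q·sin66° = 1020.
Substitute: T_P·(0.642788 + 1.88339·0.913545) = 1020 → T_P = 431.591 ≈ 431.6 lb.
Then T_Q = 1.88339 × 431.591 = 812.9 lb.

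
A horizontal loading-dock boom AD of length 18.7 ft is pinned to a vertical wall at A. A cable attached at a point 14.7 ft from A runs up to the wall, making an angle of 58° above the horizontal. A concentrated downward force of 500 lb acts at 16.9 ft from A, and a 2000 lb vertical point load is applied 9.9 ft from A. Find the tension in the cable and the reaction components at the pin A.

ΣM about A: T·sin58°·14.7 − 500·16.9 − 2000·9.9 = 0 → T = 28250/(14.7·0.848048) = 2266.11 ≈ 2266 lb.
ΣF_x = 0: A_x − T·cos58° = 0 → A_x = 2266.11 × 0.529919 = 1201 lb.
ΣF_y = 0: A_y + T·sin58° − 500 − 2000 = 0 → A_y = 2500 − 2266.11 × 0.848048 = 578.2 lb.

T = 2266 lb, A_x = 1201 lb, A_y = 578.2 lb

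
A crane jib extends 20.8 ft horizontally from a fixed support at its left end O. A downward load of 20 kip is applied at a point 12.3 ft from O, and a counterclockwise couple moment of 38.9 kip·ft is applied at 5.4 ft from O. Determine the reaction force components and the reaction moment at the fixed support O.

ΣF_x = 0: O_x = 0.
ΣF_y = 0: O_y − 20 = 0 → O_y = 20.00 kip.
ΣM about O: M_O − 20·12.3 + 38.9 = 0 → M_O = 207.1 kip·ft.

O_x = 0, O_y = 20.00 kip, M_O = 207.1 kip·ft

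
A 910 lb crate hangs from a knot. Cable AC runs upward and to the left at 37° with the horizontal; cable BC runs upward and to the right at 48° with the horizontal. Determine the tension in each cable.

T_AC = 611.2 lb, T_BC = 729.5 lb

ΣF_x = 0: −T_AC·cos37° + T_BC·cos48° = 0 → T_BC = 1.19354·T_AC.
ΣF_y = 0: T_AC·sin37° + T_BC·sin48° = 910.
Substitute: T_AC·(0.601815 + 1.19354·0.743145) = 910 → T_AC = 611.235 ≈ 611.2 lb.
Then T_BC = 1.19354 × 611.235 = 729.5 lb.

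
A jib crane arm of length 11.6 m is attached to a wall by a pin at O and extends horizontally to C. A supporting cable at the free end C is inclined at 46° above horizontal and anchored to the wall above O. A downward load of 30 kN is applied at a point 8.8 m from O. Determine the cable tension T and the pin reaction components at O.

ΣM about O: T·sin46°·11.6 − 30·8.8 = 0 → T = 264/(11.6·0.71934) = 31.6382 ≈ 31.64 kN.
ΣF_x = 0: O_x − T·cos46° = 0 → O_x = 31.6382 × 0.694658 = 21.98 kN.
ΣF_y = 0: O_y + T·sin46° − 30 = 0 → O_y = 30 − 31.6382 × 0.71934 = 7.241 kN.

T = 31.64 kN, O_x = 21.98 kN, O_y = 7.241 kN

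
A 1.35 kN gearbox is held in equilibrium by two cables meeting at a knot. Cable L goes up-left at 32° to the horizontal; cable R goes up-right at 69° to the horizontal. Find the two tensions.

ΣF_x = 0: −T_L·cos32° + T_R·cos69° = 0 → T_R = 2.36642·T_L.
ΣF_y = 0: T_L·sin32° + T_R·sin69° = 1.35.
Substitute: T_L·(0.529919 + 2.36642·0.93358) = 1.35 → T_L = 0.492852 ≈ 0.4929 kN.
Then T_R = 2.36642 × 0.492852 = 1.166 kN.

T_L = 0.4929 kN, T_R = 1.166 kN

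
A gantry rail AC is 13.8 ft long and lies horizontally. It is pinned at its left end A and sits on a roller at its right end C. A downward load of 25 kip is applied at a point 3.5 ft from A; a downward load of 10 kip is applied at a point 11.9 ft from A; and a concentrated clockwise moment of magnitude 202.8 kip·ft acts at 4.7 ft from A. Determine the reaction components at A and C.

ΣM about A: C_y·13.8 − 25·3.5 − 10·11.9 − 202.8 = 0 → C_y = 409.3/13.8 = 29.6594 ≈ 29.66 kip.
ΣF_y = 0: A_y + 29.6594 − 25 − 10 = 0 → A_y = 5.341 kip.
ΣF_x = 0: no horizontal applied forces, so A_x = 0.

A_x = 0, A_y = 5.341 kip, C_y = 29.66 kip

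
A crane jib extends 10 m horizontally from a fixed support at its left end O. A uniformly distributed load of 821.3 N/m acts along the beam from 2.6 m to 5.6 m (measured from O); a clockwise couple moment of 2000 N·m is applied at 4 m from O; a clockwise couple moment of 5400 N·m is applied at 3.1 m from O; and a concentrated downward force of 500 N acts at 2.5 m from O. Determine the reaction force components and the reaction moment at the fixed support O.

O_x = 0, O_y = 2964 N, M_O = 18750 N·m

Resultant of the distributed load: 821.3 × 3 = 2463.9 N at 4.1 m from O.
ΣF_x = 0: O_x = 0.
ΣF_y = 0: O_y − 821.3·3 − 500 = 0 → O_y = 2964 N.
ΣM about O: M_O − (821.3·3)·4.1 − 2000 − 5400 − 500·2.5 = 0 → M_O = 18750 N·m.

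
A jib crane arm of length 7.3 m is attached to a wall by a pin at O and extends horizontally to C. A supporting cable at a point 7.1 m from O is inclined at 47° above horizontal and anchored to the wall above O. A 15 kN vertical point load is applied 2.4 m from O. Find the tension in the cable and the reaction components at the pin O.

ΣM about O: T·sin47°·7.1 − 15·2.4 = 0 → T = 36/(7.1·0.731354) = 6.93293 ≈ 6.933 kN.
ΣF_x = 0: O_x − T·cos47° = 0 → O_x = 6.93293 × 0.681998 = 4.728 kN.
ΣF_y = 0: O_y + T·sin47° − 15 = 0 → O_y = 15 − 6.93293 × 0.731354 = 9.930 kN.

T = 6.933 kN, O_x = 4.728 kN, O_y = 9.930 kN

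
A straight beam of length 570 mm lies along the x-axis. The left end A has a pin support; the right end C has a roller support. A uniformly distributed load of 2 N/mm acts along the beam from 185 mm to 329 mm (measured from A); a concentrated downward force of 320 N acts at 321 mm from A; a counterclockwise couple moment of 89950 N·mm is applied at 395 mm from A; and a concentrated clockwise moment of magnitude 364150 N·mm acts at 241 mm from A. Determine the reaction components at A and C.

Resultant of the distributed load: 2 × 144 = 288 N at 257 mm from A.
Taking moments about A: C_y·570 − (2·144)·257 − 320·321 + 89950 − 364150 = 0 → C_y = 450936/570 = 791.116 ≈ 791.1 N.
ΣF_y = 0: A_y + 791.116 − 2·144 − 320 = 0 → A_y = -183.1 N.
ΣF_x = 0: no horizontal applied forces, so A_x = 0.

A_x = 0, A_y = -183.1 N, C_y = 791.1 N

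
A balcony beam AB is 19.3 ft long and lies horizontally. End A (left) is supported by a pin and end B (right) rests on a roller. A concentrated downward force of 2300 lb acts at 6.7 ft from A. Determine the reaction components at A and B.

A_x = 0, A_y = 1502 lb, B_y = 798.4 lb

Taking moments about A: B_y·19.3 − 2300·6.7 = 0 → B_y = 15410/19.3 = 798.446 ≈ 798.4 lb.
ΣF_y = 0: A_y + 798.446 − 2300 = 0 → A_y = 1502 lb.
ΣF_x = 0: no horizontal applied forces, so A_x = 0.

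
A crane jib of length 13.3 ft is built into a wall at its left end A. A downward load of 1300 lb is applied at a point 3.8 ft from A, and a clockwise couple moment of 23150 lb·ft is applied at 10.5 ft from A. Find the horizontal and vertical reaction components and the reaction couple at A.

A_x = 0, A_y = 1300 lb, M_A = 28090 lb·ft

ΣF_x = 0: A_x = 0.
ΣF_y = 0: A_y − 1300 = 0 → A_y = 1300 lb.
ΣM about A: M_A − 1300·3.8 − 23150 = 0 → M_A = 28090 lb·ft.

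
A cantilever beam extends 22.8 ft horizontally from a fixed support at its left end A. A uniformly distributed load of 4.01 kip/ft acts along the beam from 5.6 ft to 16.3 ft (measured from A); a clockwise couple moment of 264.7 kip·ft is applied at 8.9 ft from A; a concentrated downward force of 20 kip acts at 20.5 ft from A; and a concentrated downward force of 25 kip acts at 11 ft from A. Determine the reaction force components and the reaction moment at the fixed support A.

A_x = 0, A_y = 87.91 kip, M_A = 1420 kip·ft

Resultant of the distributed load: 4.01 × 10.7 = 42.907 kip at 10.95 ft from A.
ΣF_x = 0: A_x = 0.
ΣF_y = 0: A_y − 4.01·10.7 − 20 − 25 = 0 → A_y = 87.91 kip.
ΣM about A: M_A − (4.01·10.7)·10.95 − 264.7 − 20·20.5 − 25·11 = 0 → M_A = 1420 kip·ft.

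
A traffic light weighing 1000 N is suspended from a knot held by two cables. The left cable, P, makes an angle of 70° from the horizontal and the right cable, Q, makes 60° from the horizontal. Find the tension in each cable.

ΣF_x = 0: −T_P·cos70° + T_Q·cos60° = 0 → T_Q = 0.68404·T_P.
ΣF_y = 0: T_P·sin70° + T_Q·sin60° = 1000.
Substitute: T_P·(0.939693 + 0.68404·0.866025) = 1000 → T_P = 652.704 ≈ 652.7 N.
Then T_Q = 0.68404 × 652.704 = 446.5 N.

T_P = 652.7 N, T_Q = 446.5 N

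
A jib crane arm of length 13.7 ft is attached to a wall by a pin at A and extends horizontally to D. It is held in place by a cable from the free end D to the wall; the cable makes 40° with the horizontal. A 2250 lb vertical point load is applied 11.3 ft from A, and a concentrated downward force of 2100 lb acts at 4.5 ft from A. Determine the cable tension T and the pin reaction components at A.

T = 3960 lb, A_x = 3034 lb, A_y = 1804 lb

ΣM about A: T·sin40°·13.7 − 2250·11.3 − 2100·4.5 = 0 → T = 34875/(13.7·0.642788) = 3960.28 ≈ 3960 lb.
ΣF_x = 0: A_x − T·cos40° = 0 → A_x = 3960.28 × 0.766044 = 3034 lb.
ΣF_y = 0: A_y + T·sin40° − 2250 − 2100 = 0 → A_y = 4350 − 3960.28 × 0.642788 = 1804 lb.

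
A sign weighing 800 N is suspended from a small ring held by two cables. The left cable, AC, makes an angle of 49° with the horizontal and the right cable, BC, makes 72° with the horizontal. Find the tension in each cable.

T_AC = 288.4 N, T_BC = 612.3 N

ΣF_x = 0: −T_AC·cos49° + T_BC·cos72° = 0 → T_BC = 2.12305·T_AC.
ΣF_y = 0: T_AC·sin49° + T_BC·sin72° = 800.
Substitute: T_AC·(0.75471 + 2.12305·0.951057) = 800 → T_AC = 288.408 ≈ 288.4 N.
Then T_BC = 2.12305 × 288.408 = 612.3 N.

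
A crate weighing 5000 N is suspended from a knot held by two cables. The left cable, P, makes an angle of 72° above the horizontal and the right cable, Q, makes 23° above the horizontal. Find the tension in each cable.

ΣF_x = 0: −T_P·cos72° + T_Q·cos23° = 0 → T_Q = 0.335704·T_P.
ΣF_y = 0: T_P·sin72° + T_Q·sin23° = 5000.
Substitute: T_P·(0.951057 + 0.335704·0.390731) = 5000 → T_P = 4620.1 ≈ 4620 N.
Then T_Q = 0.335704 × 4620.1 = 1551 N.

T_P = 4620 N, T_Q = 1551 N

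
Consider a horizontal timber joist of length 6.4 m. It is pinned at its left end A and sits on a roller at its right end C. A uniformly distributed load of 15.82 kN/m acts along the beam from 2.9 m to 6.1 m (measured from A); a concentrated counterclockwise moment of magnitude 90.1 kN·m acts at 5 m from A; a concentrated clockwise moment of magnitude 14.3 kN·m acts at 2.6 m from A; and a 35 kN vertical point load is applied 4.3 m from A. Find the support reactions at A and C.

A_x = 0, A_y = 38.36 kN, C_y = 47.27 kN

Resultant of the distributed load: 15.82 × 3.2 = 50.624 kN at 4.5 m from A.
Moments about A: C_y·6.4 − (15.82·3.2)·4.5 + 90.1 − 14.3 − 35·4.3 = 0 → C_y = 302.508/6.4 = 47.2669 ≈ 47.27 kN.
ΣF_y = 0: A_y + 47.2669 − 15.82·3.2 − 35 = 0 → A_y = 38.36 kN.
ΣF_x = 0: no horizontal applied forces, so A_x = 0.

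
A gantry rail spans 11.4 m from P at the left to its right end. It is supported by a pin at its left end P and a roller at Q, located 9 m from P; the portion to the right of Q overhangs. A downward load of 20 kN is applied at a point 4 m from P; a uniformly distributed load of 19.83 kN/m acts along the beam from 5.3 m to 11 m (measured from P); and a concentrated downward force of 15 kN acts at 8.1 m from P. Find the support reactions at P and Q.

P_x = 0, P_y = 23.29 kN, Q_y = 124.7 kN

Resultant of the distributed load: 19.83 × 5.7 = 113.031 kN at 8.15 m from P.
Moments about P: Q_y·9 − 20·4 − (19.83·5.7)·8.15 − 15·8.1 = 0 → Q_y = 1122.70265/9 = 124.745 ≈ 124.7 kN.
ΣF_y = 0: P_y + 124.745 − 20 − 19.83·5.7 − 15 = 0 → P_y = 23.29 kN.
ΣF_x = 0: no horizontal applied forces, so P_x = 0.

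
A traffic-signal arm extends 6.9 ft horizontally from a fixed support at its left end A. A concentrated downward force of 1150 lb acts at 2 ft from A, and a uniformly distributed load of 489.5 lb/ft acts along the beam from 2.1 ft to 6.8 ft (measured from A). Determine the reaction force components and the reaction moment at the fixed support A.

A_x = 0, A_y = 3451 lb, M_A = 12540 lb·ft

Resultant of the distributed load: 489.5 × 4.7 = 2300.65 lb at 4.45 ft from A.
ΣF_x = 0: A_x = 0.
ΣF_y = 0: A_y − 1150 − 489.5·4.7 = 0 → A_y = 3451 lb.
ΣM about A: M_A − 1150·2 − (489.5·4.7)·4.45 = 0 → M_A = 12540 lb·ft.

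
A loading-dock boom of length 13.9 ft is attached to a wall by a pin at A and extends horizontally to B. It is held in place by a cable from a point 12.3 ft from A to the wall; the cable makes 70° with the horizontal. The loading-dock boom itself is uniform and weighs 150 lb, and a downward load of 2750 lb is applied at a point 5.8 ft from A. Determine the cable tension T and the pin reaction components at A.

T = 1470 lb, A_x = 502.8 lb, A_y = 1518 lb

ΣM about A: T·sin70°·12.3 − 150·6.95 − 2750·5.8 = 0 → T = 16992.5/(12.3·0.939693) = 1470.17 ≈ 1470 lb.
ΣF_x = 0: A_x − T·cos70° = 0 → A_x = 1470.17 × 0.34202 = 502.8 lb.
ΣF_y = 0: A_y + T·sin70° − 150 − 2750 = 0 → A_y = 2900 − 1470.17 × 0.939693 = 1518 lb.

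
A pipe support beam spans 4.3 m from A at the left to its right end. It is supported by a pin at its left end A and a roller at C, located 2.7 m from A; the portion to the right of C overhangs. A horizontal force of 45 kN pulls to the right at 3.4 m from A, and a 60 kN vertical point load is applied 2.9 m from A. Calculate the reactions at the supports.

ΣM about A: C_y·2.7 − 60·2.9 = 0 → C_y = 174/2.7 = 64.4444 ≈ 64.44 kN.
ΣF_y = 0: A_y + 64.4444 − 60 = 0 → A_y = -4.444 kN.
ΣF_x = 0: A_x + 45 = 0 → A_x = -45.00 kN.

A_x = -45.00 kN, A_y = -4.444 kN, C_y = 64.44 kN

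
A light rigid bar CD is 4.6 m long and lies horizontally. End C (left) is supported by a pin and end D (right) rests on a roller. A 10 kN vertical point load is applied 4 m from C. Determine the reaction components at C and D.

C_x = 0, C_y = 1.304 kN, D_y = 8.696 kN

Taking moments about C: D_y·4.6 − 10·4 = 0 → D_y = 40/4.6 = 8.69565 ≈ 8.696 kN.
ΣF_y = 0: C_y + 8.69565 − 10 = 0 → C_y = 1.304 kN.
ΣF_x = 0: no horizontal applied forces, so C_x = 0.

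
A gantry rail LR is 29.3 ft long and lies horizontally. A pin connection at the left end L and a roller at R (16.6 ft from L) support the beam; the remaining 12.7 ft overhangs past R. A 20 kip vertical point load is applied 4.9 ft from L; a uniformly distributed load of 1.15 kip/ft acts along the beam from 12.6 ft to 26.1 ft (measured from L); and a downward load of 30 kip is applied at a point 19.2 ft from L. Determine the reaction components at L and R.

Resultant of the distributed load: 1.15 × 13.5 = 15.525 kip at 19.35 ft from L.
Taking moments about L: R_y·16.6 − 20·4.9 − (1.15·13.5)·19.35 − 30·19.2 = 0 → R_y = 974.40875/16.6 = 58.6993 ≈ 58.70 kip.
ΣF_y = 0: L_y + 58.6993 − 20 − 1.15·13.5 − 30 = 0 → L_y = 6.826 kip.
ΣF_x = 0: no horizontal applied forces, so L_x = 0.

L_x = 0, L_y = 6.826 kip, R_y = 58.70 kip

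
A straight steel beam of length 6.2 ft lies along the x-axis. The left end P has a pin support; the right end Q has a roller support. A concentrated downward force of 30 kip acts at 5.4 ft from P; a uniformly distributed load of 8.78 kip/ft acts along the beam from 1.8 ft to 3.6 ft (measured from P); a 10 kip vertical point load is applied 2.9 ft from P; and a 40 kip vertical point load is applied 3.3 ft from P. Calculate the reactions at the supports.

P_x = 0, P_y = 36.82 kip, Q_y = 58.98 kip

Resultant of the distributed load: 8.78 × 1.8 = 15.804 kip at 2.7 ft from P.
Moments about P: Q_y·6.2 − 30·5.4 − (8.78·1.8)·2.7 − 10·2.9 − 40·3.3 = 0 → Q_y = 365.6708/6.2 = 58.9792 ≈ 58.98 kip.
ΣF_y = 0: P_y + 58.9792 − 30 − 8.78·1.8 − 10 − 40 = 0 → P_y = 36.82 kip.
ΣF_x = 0: no horizontal applied forces, so P_x = 0.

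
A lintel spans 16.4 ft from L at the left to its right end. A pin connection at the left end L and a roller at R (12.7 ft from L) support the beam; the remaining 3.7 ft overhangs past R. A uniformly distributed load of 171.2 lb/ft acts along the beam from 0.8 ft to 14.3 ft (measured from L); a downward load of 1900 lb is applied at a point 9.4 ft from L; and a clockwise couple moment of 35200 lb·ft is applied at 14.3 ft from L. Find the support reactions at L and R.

L_x = 0, L_y = -1341 lb, R_y = 5552 lb

Resultant of the distributed load: 171.2 × 13.5 = 2311.2 lb at 7.55 ft from L.
ΣM about L: R_y·12.7 − (171.2·13.5)·7.55 − 1900·9.4 − 35200 = 0 → R_y = 70509.56/12.7 = 5551.93 ≈ 5552 lb.
ΣF_y = 0: L_y + 5551.93 − 171.2·13.5 − 1900 = 0 → L_y = -1341 lb.
ΣF_x = 0: no horizontal applied forces, so L_x = 0.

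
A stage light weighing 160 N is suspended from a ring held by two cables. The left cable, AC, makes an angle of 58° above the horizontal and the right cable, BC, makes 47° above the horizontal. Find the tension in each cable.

ΣF_x = 0: −T_AC·cos58° + T_BC·cos47° = 0 → T_BC = 0.77701·T_AC.
ΣF_y = 0: T_AC·sin58° + T_BC·sin47° = 160.
Substitute: T_AC·(0.848048 + 0.77701·0.731354) = 160 → T_AC = 112.969 ≈ 113.0 N.
Then T_BC = 0.77701 × 112.969 = 87.78 N.

T_AC = 113.0 N, T_BC = 87.78 N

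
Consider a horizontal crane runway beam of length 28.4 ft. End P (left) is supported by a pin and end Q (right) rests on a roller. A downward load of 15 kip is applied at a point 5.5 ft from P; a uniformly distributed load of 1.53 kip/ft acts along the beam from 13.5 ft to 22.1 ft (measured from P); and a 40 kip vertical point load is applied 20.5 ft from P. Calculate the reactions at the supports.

Resultant of the distributed load: 1.53 × 8.6 = 13.158 kip at 17.8 ft from P.
Moments about P: Q_y·28.4 − 15·5.5 − (1.53·8.6)·17.8 − 40·20.5 = 0 → Q_y = 1136.7124/28.4 = 40.0251 ≈ 40.03 kip.
ΣF_y = 0: P_y + 40.0251 − 15 − 1.53·8.6 − 40 = 0 → P_y = 28.13 kip.
ΣF_x = 0: no horizontal applied forces, so P_x = 0.

P_x = 0, P_y = 28.13 kip, Q_y = 40.03 kip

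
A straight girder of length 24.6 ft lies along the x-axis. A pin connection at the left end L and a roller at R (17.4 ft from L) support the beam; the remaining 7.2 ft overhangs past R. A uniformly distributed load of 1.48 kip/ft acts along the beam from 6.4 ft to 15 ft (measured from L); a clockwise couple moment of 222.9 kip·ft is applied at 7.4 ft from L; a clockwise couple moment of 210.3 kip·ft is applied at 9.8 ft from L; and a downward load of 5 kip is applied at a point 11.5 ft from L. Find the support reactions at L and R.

L_x = 0, L_y = -18.30 kip, R_y = 36.03 kip

Resultant of the distributed load: 1.48 × 8.6 = 12.728 kip at 10.7 ft from L.
ΣM about L: R_y·17.4 − (1.48·8.6)·10.7 − 222.9 − 210.3 − 5·11.5 = 0 → R_y = 626.8896/17.4 = 36.0281 ≈ 36.03 kip.
ΣF_y = 0: L_y + 36.0281 − 1.48·8.6 − 5 = 0 → L_y = -18.30 kip.
ΣF_x = 0: no horizontal applied forces, so L_x = 0.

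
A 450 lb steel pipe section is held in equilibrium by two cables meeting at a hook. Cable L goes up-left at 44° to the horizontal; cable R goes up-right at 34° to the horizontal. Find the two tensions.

T_L = 381.4 lb, T_R = 330.9 lb

ΣF_x = 0: −T_L·cos44° + T_R·cos34° = 0 → T_R = 0.867681·T_L.
ΣF_y = 0: T_L·sin44° + T_R·sin34° = 450.
Substitute: T_L·(0.694658 + 0.867681·0.559193) = 450 → T_L = 381.401 ≈ 381.4 lb.
Then T_R = 0.867681 × 381.401 = 330.9 lb.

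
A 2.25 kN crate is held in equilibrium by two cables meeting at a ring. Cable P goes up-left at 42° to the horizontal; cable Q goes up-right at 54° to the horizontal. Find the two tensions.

ΣF_x = 0: −T_P·cos42° + T_Q·cos54° = 0 → T_Q = 1.26431·T_P.
ΣF_y = 0: T_P·sin42° + T_Q·sin54° = 2.25.
Substitute: T_P·(0.669131 + 1.26431·0.809017) = 2.25 → T_P = 1.3298 ≈ 1.330 kN.
Then T_Q = 1.26431 × 1.3298 = 1.681 kN.

T_P = 1.330 kN, T_Q = 1.681 kN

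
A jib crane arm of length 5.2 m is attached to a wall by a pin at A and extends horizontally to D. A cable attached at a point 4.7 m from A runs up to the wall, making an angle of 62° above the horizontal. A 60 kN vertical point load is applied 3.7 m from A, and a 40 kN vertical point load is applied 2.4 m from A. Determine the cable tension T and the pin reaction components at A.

T = 76.63 kN, A_x = 35.98 kN, A_y = 32.34 kN

ΣM about A: T·sin62°·4.7 − 60·3.7 − 40·2.4 = 0 → T = 318/(4.7·0.882948) = 76.6292 ≈ 76.63 kN.
ΣF_x = 0: A_x − T·cos62° = 0 → A_x = 76.6292 × 0.469472 = 35.98 kN.
ΣF_y = 0: A_y + T·sin62° − 60 − 40 = 0 → A_y = 100 − 76.6292 × 0.882948 = 32.34 kN.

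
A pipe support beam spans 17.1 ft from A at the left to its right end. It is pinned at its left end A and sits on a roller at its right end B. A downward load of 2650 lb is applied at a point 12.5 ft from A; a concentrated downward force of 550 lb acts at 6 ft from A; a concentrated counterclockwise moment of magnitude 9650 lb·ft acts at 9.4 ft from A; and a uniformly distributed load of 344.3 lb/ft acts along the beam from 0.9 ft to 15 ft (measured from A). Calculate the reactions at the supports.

A_x = 0, A_y = 4232 lb, B_y = 3823 lb

Resultant of the distributed load: 344.3 × 14.1 = 4854.63 lb at 7.95 ft from A.
Taking moments about A: B_y·17.1 − 2650·12.5 − 550·6 + 9650 − (344.3·14.1)·7.95 = 0 → B_y = 65369.3085/17.1 = 3822.77 ≈ 3823 lb.
ΣF_y = 0: A_y + 3822.77 − 2650 − 550 − 344.3·14.1 = 0 → A_y = 4232 lb.
ΣF_x = 0: no horizontal applied forces, so A_x = 0.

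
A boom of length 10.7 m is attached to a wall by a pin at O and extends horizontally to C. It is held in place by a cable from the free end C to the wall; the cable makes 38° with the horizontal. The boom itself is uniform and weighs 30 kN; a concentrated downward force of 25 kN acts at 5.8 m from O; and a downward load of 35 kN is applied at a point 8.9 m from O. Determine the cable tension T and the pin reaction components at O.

ΣM about O: T·sin38°·10.7 − 30·5.35 − 25·5.8 − 35·8.9 = 0 → T = 617/(10.7·0.615661) = 93.6612 ≈ 93.66 kN.
ΣF_x = 0: O_x − T·cos38° = 0 → O_x = 93.6612 × 0.788011 = 73.81 kN.
ΣF_y = 0: O_y + T·sin38° − 30 − 25 − 35 = 0 → O_y = 90 − 93.6612 × 0.615661 = 32.34 kN.

T = 93.66 kN, O_x = 73.81 kN, O_y = 32.34 kN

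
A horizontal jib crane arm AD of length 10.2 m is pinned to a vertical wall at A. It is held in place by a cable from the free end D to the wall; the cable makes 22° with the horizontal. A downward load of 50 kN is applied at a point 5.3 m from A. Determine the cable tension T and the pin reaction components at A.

ΣM about A: T·sin22°·10.2 − 50·5.3 = 0 → T = 265/(10.2·0.374607) = 69.3537 ≈ 69.35 kN.
ΣF_x = 0: A_x − T·cos22° = 0 → A_x = 69.3537 × 0.927184 = 64.30 kN.
ΣF_y = 0: A_y + T·sin22° − 50 = 0 → A_y = 50 − 69.3537 × 0.374607 = 24.02 kN.

T = 69.35 kN, A_x = 64.30 kN, A_y = 24.02 kN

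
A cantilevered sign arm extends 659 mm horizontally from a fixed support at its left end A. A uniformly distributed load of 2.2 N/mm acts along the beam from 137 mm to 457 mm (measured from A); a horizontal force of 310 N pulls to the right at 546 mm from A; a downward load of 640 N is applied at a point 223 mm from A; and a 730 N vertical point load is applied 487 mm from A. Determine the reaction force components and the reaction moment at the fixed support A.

Resultant of the distributed load: 2.2 × 320 = 704 N at 297 mm from A.
ΣF_x = 0: A_x + 310 = 0 → A_x = -310.0 N.
ΣF_y = 0: A_y − 2.2·320 − 640 − 730 = 0 → A_y = 2074 N.
ΣM about A: M_A − (2.2·320)·297 − 640·223 − 730·487 = 0 → M_A = 707300 N·mm.

A_x = -310.0 N, A_y = 2074 N, M_A = 707300 N·mm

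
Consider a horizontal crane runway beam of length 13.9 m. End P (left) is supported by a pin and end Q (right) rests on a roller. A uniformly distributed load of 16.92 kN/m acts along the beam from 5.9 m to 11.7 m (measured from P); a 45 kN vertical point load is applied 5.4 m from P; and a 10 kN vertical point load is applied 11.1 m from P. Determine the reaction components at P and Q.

P_x = 0, P_y = 65.54 kN, Q_y = 87.60 kN

Resultant of the distributed load: 16.92 × 5.8 = 98.136 kN at 8.8 m from P.
Taking moments about P: Q_y·13.9 − (16.92·5.8)·8.8 − 45·5.4 − 10·11.1 = 0 → Q_y = 1217.5968/13.9 = 87.5969 ≈ 87.60 kN.
ΣF_y = 0: P_y + 87.5969 − 16.92·5.8 − 45 − 10 = 0 → P_y = 65.54 kN.
ΣF_x = 0: no horizontal applied forces, so P_x = 0.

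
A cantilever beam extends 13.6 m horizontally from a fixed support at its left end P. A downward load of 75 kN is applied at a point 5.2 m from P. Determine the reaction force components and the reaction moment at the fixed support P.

ΣF_x = 0: P_x = 0.
ΣF_y = 0: P_y − 75 = 0 → P_y = 75.00 kN.
ΣM about P: M_P − 75·5.2 = 0 → M_P = 390.0 kN·m.

P_x = 0, P_y = 75.00 kN, M_P = 390.0 kN·m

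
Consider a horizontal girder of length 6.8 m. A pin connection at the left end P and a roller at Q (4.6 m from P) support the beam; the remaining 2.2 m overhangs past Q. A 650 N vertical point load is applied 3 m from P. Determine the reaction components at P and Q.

Taking moments about P: Q_y·4.6 − 650·3 = 0 → Q_y = 1950/4.6 = 423.913 ≈ 423.9 N.
ΣF_y = 0: P_y + 423.913 − 650 = 0 → P_y = 226.1 N.
ΣF_x = 0: no horizontal applied forces, so P_x = 0.

P_x = 0, P_y = 226.1 N, Q_y = 423.9 N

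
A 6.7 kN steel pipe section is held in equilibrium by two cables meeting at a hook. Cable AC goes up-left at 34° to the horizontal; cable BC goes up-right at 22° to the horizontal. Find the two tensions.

T_AC = 7.493 kN, T_BC = 6.700 kN

ΣF_x = 0: −T_AC·cos34° + T_BC·cos22° = 0 → T_BC = 0.894146·T_AC.
ΣF_y = 0: T_AC·sin34° + T_BC·sin22° = 6.7.
Substitute: T_AC·(0.559193 + 0.894146·0.374607) = 6.7 → T_AC = 7.49318 ≈ 7.493 kN.
Then T_BC = 0.894146 × 7.49318 = 6.700 kN.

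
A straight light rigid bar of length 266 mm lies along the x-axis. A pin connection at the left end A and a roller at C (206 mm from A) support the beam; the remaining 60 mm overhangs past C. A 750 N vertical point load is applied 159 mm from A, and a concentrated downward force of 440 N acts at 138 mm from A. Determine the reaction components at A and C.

A_x = 0, A_y = 316.4 N, C_y = 873.6 N

Taking moments about A: C_y·206 − 750·159 − 440·138 = 0 → C_y = 179970/206 = 873.641 ≈ 873.6 N.
ΣF_y = 0: A_y + 873.641 − 750 − 440 = 0 → A_y = 316.4 N.
ΣF_x = 0: no horizontal applied forces, so A_x = 0.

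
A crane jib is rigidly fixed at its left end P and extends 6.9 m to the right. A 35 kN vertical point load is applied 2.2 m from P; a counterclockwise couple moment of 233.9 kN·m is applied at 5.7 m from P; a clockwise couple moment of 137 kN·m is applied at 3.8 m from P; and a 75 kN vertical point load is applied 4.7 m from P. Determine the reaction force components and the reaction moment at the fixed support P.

ΣF_x = 0: P_x = 0.
ΣF_y = 0: P_y − 35 − 75 = 0 → P_y = 110.0 kN.
ΣM about P: M_P − 35·2.2 + 233.9 − 137 − 75·4.7 = 0 → M_P = 332.6 kN·m.

P_x = 0, P_y = 110.0 kN, M_P = 332.6 kN·m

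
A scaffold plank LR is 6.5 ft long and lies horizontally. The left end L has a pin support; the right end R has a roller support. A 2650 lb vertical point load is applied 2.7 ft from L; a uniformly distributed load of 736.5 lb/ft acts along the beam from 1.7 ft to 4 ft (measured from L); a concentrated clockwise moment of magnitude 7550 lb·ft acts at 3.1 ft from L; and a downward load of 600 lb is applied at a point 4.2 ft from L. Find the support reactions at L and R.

Resultant of the distributed load: 736.5 × 2.3 = 1693.95 lb at 2.85 ft from L.
Taking moments about L: R_y·6.5 − 2650·2.7 − (736.5·2.3)·2.85 − 7550 − 600·4.2 = 0 → R_y = 22052.7575/6.5 = 3392.73 ≈ 3393 lb.
ΣF_y = 0: L_y + 3392.73 − 2650 − 736.5·2.3 − 600 = 0 → L_y = 1551 lb.
ΣF_x = 0: no horizontal applied forces, so L_x = 0.

L_x = 0, L_y = 1551 lb, R_y = 3393 lb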